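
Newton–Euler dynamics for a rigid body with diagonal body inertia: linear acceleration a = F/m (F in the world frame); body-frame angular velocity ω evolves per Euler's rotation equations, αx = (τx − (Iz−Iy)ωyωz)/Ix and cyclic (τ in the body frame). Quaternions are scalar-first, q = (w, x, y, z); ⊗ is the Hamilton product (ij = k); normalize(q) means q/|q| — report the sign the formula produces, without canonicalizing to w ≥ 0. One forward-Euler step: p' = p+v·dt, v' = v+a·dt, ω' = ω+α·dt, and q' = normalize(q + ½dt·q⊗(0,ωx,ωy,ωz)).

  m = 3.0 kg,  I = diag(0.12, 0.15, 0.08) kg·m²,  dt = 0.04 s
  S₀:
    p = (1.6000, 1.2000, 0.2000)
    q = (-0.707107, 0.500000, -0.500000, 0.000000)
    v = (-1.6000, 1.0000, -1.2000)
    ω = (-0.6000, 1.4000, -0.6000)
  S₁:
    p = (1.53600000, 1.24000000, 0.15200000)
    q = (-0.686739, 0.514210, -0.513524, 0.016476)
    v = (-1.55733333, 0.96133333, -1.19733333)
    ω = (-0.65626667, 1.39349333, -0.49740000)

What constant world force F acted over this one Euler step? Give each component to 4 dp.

Δv = v₁−v₀ = (0.04266667, -0.03866667, 0.00266667)
F = m·Δv/dt = (3.2000, -2.9000, 0.2000)

F = (3.2000, -2.9000, 0.2000)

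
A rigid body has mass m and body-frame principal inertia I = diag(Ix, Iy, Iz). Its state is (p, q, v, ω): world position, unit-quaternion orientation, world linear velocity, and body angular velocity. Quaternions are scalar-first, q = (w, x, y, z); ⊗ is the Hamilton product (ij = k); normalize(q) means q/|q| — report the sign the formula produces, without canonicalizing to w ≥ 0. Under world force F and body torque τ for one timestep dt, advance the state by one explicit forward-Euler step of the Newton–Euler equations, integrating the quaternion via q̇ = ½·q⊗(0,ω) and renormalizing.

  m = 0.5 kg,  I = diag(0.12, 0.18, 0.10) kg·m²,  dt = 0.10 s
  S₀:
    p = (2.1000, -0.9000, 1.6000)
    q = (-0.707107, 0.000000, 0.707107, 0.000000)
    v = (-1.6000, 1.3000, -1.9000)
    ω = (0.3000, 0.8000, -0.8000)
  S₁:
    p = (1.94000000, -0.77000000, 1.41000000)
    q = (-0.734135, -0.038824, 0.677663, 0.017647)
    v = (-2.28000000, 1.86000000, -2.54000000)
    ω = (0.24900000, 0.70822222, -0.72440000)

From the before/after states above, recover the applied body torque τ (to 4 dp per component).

rate change Δω = (-0.05100000, -0.09177778, 0.07560000)
gyro term ω₀×Iω₀ = (0.0512, -0.0048, 0.0144)
I·α + gyro = (-0.0100, -0.1700, 0.0900)

τ = (-0.0100, -0.1700, 0.0900)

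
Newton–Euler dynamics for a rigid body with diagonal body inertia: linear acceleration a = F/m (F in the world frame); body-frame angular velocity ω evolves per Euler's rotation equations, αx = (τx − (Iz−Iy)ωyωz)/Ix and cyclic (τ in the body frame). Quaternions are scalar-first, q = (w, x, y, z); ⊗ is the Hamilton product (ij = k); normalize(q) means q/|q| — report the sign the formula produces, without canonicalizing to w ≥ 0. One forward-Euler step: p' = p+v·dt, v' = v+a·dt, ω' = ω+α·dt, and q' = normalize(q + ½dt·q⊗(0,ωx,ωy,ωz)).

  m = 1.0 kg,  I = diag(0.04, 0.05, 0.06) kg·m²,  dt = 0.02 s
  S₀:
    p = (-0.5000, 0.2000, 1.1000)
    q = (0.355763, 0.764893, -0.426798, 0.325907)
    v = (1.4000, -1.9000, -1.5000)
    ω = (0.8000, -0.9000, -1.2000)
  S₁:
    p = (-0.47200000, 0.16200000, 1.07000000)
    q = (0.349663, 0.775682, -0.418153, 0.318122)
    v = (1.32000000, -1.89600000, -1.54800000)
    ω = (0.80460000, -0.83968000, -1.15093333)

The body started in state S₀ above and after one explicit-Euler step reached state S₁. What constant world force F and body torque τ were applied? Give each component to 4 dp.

F = (-4.0000, 0.2000, -2.4000)
τ = (0.0200, 0.1700, 0.1400)

v₁ − v₀ = (-0.08000000, 0.00400000, -0.04800000)
applied force F = (-4.0000, 0.2000, -2.4000)
Δω = ω₁−ω₀ = (0.00460000, 0.06032000, 0.04906667)
gyro term ω₀×Iω₀ = (0.0108, 0.0192, -0.0072)
τ = I·(Δω/dt) + ω₀×(Iω₀) = (0.0200, 0.1700, 0.1400)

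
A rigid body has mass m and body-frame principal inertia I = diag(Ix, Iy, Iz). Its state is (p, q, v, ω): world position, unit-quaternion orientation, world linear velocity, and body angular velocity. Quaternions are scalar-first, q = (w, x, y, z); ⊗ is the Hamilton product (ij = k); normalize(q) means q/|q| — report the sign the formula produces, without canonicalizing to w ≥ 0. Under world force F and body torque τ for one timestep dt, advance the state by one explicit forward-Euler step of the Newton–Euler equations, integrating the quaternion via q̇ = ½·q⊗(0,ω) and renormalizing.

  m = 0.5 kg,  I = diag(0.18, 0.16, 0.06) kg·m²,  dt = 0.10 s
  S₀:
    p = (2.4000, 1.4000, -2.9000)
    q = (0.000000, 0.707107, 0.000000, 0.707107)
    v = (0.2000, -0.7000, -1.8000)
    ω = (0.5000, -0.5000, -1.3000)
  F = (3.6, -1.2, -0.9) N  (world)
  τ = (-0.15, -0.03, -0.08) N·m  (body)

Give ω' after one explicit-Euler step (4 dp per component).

ω' = (0.4528, -0.4700, -1.4417)

(τ − ω×Iω)/I = (-0.4722, 0.3000, -1.4167)
ω + α·dt = (0.4528, -0.4700, -1.4417)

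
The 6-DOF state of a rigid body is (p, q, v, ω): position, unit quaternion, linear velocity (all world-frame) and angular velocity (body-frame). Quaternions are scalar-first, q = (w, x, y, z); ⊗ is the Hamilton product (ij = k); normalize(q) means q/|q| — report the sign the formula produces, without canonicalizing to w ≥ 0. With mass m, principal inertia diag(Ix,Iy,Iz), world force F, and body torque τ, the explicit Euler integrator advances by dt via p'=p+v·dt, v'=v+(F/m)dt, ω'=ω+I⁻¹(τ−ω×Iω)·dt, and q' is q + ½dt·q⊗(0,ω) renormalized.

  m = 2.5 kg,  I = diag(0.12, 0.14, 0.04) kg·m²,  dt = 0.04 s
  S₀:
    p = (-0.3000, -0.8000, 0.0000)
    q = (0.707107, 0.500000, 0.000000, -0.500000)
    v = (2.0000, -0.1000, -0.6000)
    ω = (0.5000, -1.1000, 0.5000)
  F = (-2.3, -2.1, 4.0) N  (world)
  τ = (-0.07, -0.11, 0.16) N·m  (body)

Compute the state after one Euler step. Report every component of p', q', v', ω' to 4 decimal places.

p' = (-0.2200, -0.8040, -0.0240)
q' = (0.7069, 0.4959, -0.0255, -0.5038)
v' = (1.9632, -0.1336, -0.5360)
ω' = (0.4583, -1.1371, 0.6710)

p + v·dt = (-0.2200, -0.8040, -0.0240)
v' = v + a·dt = (1.9632, -0.1336, -0.5360)
ω×(Iω) gyroscopic = (0.0550, 0.0200, -0.0110)
α = I⁻¹(τ − ω×Iω) = (-1.0417, -0.9286, 4.2750)
ω' = ω + α·dt = (0.4583, -1.1371, 0.6710)
q⊗(0,ω) = (0.0000000, -0.1964465, -1.2778177, -0.1964465)
q + ½dt·q⊗(0,ω), renormalized = (0.7069, 0.4959, -0.0255, -0.5038)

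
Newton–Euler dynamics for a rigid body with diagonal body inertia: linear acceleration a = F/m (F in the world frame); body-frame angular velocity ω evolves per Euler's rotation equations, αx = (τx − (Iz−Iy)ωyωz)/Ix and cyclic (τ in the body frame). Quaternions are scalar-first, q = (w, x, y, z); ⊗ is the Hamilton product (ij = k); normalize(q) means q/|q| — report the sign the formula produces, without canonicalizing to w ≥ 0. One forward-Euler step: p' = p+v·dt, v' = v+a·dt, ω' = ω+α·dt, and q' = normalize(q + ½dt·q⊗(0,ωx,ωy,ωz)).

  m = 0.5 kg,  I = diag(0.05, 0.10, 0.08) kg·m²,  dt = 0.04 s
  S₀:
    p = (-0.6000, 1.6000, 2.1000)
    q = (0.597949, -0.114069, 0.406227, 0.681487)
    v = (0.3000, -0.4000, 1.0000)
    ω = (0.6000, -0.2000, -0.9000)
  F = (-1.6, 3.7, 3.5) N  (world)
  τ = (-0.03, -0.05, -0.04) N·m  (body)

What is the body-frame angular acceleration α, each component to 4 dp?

gyro term ω×Iω = (-0.0036, 0.0162, -0.0060)
angular accel α = (-0.5280, -0.6620, -0.4250)

α = (-0.5280, -0.6620, -0.4250)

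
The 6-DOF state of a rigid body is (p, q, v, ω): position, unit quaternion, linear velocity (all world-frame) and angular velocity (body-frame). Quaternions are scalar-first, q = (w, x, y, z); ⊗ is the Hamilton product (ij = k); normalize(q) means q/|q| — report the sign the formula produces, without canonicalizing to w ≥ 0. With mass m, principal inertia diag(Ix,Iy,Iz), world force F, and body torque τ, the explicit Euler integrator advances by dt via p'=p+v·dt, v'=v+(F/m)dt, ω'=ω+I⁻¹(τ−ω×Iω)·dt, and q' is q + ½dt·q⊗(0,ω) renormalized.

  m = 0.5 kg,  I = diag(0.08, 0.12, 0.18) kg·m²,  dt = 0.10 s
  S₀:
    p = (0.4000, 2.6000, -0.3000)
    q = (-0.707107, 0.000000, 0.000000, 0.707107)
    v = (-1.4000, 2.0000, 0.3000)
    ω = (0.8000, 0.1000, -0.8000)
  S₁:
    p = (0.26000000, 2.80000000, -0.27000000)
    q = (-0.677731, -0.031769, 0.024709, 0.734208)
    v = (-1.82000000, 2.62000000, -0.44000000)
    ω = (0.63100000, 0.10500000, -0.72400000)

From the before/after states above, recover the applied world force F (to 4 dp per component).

velocity change Δv = (-0.42000000, 0.62000000, -0.74000000)
applied force F = (-2.1000, 3.1000, -3.7000)

F = (-2.1000, 3.1000, -3.7000)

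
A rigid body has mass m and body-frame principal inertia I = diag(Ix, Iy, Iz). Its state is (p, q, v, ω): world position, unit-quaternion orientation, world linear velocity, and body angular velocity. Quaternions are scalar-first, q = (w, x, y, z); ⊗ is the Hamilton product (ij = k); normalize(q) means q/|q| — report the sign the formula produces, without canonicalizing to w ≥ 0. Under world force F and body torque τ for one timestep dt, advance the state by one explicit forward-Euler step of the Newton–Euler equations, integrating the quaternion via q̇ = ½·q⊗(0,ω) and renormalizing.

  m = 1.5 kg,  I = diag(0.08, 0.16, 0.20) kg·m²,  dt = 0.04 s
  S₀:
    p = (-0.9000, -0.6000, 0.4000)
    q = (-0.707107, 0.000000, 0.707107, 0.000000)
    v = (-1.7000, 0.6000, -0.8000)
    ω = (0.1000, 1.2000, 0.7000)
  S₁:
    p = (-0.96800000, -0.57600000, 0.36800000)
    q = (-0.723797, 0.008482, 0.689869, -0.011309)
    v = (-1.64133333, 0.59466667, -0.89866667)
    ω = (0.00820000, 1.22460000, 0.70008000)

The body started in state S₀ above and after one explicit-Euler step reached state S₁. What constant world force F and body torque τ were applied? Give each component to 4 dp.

Δω = ω₁−ω₀ = (-0.09180000, 0.02460000, 0.00008000)
τ = I·(Δω/dt) + ω₀×(Iω₀) = (-0.1500, 0.0900, 0.0100)
Δv = v₁−v₀ = (0.05866667, -0.00533333, -0.09866667)
m·(v₁−v₀)/dt = (2.2000, -0.2000, -3.7000)

F = (2.2000, -0.2000, -3.7000)
τ = (-0.1500, 0.0900, 0.0100)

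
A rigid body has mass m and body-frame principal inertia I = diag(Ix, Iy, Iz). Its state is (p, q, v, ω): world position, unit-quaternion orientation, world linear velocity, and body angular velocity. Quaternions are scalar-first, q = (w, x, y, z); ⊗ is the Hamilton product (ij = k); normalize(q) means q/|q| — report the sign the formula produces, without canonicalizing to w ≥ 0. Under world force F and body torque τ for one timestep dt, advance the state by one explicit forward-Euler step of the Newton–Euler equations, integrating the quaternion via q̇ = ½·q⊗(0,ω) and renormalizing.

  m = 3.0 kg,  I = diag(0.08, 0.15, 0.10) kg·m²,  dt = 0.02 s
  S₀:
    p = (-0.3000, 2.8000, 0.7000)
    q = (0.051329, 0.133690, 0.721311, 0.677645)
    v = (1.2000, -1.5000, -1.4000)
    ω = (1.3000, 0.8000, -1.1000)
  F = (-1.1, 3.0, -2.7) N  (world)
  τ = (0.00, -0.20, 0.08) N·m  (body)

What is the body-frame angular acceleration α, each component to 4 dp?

precession coupling ω×(Iω) = (0.0440, 0.0286, 0.0728)
(τ − ω×Iω)/I = (-0.5500, -1.5240, 0.0720)

α = (-0.5500, -1.5240, 0.0720)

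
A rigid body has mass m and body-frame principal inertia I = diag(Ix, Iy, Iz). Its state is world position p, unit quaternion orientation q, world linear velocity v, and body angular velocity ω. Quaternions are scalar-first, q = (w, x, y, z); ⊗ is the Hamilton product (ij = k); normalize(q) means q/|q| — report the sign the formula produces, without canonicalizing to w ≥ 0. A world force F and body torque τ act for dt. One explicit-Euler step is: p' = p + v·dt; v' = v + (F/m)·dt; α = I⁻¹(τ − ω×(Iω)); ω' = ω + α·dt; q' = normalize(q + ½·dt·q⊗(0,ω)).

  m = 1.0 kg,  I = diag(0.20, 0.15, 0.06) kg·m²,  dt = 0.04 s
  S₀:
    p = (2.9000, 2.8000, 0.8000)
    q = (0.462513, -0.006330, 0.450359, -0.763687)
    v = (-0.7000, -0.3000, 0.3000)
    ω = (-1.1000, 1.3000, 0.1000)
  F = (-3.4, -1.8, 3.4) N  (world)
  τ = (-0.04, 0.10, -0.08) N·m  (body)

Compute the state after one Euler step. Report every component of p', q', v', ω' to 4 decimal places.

linear accel F/m = (-3.4000, -1.8000, 3.4000)
new position p' = (2.8720, 2.7880, 0.8120)
v' = v + a·dt = (-0.8360, -0.3720, 0.4360)
angular accel α = (-0.1415, 0.7693, -2.5250)
new body rate ω' = (-1.1057, 1.3308, -0.0010)
q⊗(0,ω) = (-0.5160610, 0.5290647, 1.4419556, 0.5334172)
updated quaternion q' = (0.4519, 0.0042, 0.4789, -0.7526)

p' = (2.8720, 2.7880, 0.8120)
q' = (0.4519, 0.0042, 0.4789, -0.7526)
v' = (-0.8360, -0.3720, 0.4360)
ω' = (-1.1057, 1.3308, -0.0010)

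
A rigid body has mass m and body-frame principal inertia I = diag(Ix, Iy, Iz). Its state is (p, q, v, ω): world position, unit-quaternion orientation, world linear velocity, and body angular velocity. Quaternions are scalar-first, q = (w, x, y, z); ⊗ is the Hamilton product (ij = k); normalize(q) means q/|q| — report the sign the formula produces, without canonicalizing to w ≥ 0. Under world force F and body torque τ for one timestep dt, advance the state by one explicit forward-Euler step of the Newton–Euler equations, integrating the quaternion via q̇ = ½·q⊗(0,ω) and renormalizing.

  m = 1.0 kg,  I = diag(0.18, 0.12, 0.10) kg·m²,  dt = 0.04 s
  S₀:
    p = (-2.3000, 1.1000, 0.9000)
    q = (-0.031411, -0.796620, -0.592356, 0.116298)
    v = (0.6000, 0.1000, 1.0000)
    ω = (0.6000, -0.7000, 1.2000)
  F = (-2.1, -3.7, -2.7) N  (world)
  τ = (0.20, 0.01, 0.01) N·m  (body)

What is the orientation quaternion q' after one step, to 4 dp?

q' = (-0.0329, -0.8092, -0.5711, 0.1337)

Hamilton product q⊗(0,ω) = (-0.0762348, -0.6482652, 1.0477105, 0.8753544)
updated quaternion q' = (-0.0329, -0.8092, -0.5711, 0.1337)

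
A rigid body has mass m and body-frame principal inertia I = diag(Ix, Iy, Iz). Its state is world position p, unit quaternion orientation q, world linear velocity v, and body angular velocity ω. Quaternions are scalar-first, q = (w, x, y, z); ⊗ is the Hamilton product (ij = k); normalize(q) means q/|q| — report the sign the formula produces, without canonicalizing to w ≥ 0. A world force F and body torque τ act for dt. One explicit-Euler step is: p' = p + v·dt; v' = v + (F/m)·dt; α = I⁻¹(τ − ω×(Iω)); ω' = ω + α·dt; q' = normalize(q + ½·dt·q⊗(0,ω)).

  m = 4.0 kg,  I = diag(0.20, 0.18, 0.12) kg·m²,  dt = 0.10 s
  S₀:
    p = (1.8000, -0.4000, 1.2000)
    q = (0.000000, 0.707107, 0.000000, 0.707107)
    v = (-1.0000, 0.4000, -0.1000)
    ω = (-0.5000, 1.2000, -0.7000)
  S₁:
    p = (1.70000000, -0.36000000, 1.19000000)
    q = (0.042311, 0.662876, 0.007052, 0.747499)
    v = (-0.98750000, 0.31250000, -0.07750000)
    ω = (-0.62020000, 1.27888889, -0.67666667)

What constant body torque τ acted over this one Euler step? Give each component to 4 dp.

τ = (-0.1900, 0.1700, 0.0400)

ω₁ − ω₀ = (-0.12020000, 0.07888889, 0.02333333)
I·α + gyro = (-0.1900, 0.1700, 0.0400)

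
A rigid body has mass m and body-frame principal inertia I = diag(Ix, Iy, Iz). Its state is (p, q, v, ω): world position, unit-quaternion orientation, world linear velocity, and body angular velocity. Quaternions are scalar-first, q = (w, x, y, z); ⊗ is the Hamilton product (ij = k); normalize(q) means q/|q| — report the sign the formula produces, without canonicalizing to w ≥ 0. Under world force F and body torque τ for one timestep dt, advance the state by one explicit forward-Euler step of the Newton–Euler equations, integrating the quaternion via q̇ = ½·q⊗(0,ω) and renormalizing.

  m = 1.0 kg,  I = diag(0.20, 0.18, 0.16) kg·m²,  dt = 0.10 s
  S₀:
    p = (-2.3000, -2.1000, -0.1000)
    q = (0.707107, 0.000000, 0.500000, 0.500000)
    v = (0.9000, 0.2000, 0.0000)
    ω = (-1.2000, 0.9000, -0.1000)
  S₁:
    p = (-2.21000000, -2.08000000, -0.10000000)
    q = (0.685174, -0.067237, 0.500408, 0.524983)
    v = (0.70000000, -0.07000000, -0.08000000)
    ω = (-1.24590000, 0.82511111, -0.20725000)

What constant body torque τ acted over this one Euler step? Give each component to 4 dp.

τ = (-0.0900, -0.1300, -0.1500)

Δω = ω₁−ω₀ = (-0.04590000, -0.07488889, -0.10725000)
τ = I·(Δω/dt) + ω₀×(Iω₀) = (-0.0900, -0.1300, -0.1500)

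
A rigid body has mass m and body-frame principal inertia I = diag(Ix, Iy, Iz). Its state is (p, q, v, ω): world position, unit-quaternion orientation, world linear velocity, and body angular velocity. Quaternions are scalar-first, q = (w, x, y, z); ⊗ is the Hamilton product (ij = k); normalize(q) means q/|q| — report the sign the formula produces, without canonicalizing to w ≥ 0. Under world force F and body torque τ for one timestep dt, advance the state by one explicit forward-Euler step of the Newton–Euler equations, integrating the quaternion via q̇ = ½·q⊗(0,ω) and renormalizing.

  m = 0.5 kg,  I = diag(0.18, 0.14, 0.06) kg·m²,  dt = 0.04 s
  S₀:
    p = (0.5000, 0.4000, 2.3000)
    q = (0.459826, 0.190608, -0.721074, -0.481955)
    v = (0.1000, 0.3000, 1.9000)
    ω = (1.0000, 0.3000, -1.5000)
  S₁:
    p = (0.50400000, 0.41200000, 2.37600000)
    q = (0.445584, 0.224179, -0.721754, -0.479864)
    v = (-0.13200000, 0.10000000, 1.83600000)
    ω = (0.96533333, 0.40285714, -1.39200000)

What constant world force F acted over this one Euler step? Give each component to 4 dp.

v₁ − v₀ = (-0.23200000, -0.20000000, -0.06400000)
F = m·Δv/dt = (-2.9000, -2.5000, -0.8000)

F = (-2.9000, -2.5000, -0.8000)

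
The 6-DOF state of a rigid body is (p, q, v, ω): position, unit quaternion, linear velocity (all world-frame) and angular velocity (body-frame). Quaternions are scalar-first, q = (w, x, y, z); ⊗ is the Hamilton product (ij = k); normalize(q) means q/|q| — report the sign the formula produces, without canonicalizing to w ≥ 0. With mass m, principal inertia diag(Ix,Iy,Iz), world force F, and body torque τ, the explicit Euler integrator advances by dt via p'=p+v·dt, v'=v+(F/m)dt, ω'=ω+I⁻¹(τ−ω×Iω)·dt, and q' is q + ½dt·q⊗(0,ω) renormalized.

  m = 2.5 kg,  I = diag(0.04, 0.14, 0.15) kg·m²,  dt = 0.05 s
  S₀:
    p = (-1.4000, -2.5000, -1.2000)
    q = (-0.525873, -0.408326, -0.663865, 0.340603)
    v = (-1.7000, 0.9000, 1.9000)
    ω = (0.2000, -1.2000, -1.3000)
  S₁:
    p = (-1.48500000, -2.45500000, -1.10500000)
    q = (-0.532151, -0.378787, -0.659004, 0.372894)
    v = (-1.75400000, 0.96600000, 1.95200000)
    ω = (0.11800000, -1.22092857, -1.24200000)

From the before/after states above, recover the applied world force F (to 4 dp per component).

F = (-2.7000, 3.3000, 2.6000)

Δv = v₁−v₀ = (-0.05400000, 0.06600000, 0.05200000)
F = m·Δv/dt = (-2.7000, 3.3000, 2.6000)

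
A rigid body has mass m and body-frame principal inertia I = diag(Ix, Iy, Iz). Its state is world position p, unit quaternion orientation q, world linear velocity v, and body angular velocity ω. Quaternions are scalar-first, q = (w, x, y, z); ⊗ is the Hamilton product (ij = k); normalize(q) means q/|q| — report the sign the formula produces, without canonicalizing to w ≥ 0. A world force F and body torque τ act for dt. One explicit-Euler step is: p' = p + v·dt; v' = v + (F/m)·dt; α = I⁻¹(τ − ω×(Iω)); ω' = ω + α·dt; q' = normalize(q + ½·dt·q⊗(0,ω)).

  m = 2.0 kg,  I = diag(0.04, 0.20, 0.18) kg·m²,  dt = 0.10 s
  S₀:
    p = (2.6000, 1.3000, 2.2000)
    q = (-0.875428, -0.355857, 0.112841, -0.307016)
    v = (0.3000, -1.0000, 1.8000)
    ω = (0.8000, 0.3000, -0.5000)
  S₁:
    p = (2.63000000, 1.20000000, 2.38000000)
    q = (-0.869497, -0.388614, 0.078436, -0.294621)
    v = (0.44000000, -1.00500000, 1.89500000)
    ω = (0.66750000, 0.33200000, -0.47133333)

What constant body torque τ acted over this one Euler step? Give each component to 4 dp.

τ = (-0.0500, 0.1200, 0.0900)

Δω = ω₁−ω₀ = (-0.13250000, 0.03200000, 0.02866667)
precession coupling = (0.0030, 0.0560, 0.0384)
applied torque τ = (-0.0500, 0.1200, 0.0900)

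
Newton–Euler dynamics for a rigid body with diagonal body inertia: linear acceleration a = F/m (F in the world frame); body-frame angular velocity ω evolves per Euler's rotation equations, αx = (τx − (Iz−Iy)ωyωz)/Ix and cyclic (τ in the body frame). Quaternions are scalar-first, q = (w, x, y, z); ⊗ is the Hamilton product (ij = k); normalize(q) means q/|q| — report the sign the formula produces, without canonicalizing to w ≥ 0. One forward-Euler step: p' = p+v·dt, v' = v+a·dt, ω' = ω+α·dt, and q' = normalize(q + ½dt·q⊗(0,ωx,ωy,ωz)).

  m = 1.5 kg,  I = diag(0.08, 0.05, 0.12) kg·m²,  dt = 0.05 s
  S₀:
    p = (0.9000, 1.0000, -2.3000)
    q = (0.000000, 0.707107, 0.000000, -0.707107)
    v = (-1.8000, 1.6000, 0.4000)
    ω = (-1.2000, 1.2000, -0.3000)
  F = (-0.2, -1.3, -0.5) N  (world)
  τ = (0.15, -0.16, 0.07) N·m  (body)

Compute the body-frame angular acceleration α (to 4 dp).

α = (2.1900, -2.9120, 0.2233)

ω×(Iω) gyroscopic = (-0.0252, -0.0144, 0.0432)
angular accel α = (2.1900, -2.9120, 0.2233)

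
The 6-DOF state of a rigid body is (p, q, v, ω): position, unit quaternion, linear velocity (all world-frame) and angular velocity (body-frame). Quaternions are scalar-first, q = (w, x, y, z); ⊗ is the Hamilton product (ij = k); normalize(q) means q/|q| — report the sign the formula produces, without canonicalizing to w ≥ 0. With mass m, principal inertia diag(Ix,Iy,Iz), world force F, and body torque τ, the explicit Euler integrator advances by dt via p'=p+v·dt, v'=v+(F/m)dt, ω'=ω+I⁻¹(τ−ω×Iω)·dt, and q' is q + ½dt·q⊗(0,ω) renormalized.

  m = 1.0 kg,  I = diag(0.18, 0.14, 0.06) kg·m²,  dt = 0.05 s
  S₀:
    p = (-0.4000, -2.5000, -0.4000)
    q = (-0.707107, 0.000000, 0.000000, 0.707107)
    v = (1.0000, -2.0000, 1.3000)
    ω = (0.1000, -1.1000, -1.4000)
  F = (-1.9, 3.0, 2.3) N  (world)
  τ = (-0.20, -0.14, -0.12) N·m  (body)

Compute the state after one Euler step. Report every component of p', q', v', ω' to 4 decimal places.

ω×(Iω) gyroscopic = (-0.1232, -0.0168, 0.0044)
angular accel α = (-0.4267, -0.8800, -2.0733)
new body rate ω' = (0.0787, -1.1440, -1.5037)
Hamilton product q⊗(0,ω) = (0.9899498, 0.7071070, 0.8485284, 0.9899498)
q' = normalize(q + ½dt·q⊗(0,ω)) = (-0.6817, 0.0177, 0.0212, 0.7311)
linear accel F/m = (-1.9000, 3.0000, 2.3000)
p' = p + v·dt = (-0.3500, -2.6000, -0.3350)
new velocity v' = (0.9050, -1.8500, 1.4150)

p' = (-0.3500, -2.6000, -0.3350)
q' = (-0.6817, 0.0177, 0.0212, 0.7311)
v' = (0.9050, -1.8500, 1.4150)
ω' = (0.0787, -1.1440, -1.5037)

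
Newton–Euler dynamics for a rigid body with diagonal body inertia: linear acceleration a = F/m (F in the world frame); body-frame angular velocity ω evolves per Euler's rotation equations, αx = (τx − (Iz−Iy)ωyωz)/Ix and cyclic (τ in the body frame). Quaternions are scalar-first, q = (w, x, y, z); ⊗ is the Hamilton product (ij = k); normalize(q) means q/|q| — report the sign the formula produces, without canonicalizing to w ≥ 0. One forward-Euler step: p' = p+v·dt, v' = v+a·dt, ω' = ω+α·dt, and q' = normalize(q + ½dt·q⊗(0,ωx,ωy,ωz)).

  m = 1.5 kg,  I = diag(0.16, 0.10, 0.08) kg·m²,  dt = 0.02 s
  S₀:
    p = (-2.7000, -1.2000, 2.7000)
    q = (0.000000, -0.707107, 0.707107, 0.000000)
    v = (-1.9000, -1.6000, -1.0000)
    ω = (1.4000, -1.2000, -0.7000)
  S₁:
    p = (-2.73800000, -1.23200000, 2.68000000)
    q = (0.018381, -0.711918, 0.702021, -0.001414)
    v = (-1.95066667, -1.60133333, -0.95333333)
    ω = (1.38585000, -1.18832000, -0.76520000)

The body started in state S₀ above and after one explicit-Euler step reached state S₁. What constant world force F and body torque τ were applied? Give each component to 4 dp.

velocity change Δv = (-0.05066667, -0.00133333, 0.04666667)
m·(v₁−v₀)/dt = (-3.8000, -0.1000, 3.5000)
Δω = ω₁−ω₀ = (-0.01415000, 0.01168000, -0.06520000)
precession coupling = (-0.0168, -0.0784, 0.1008)
I·α + gyro = (-0.1300, -0.0200, -0.1600)

F = (-3.8000, -0.1000, 3.5000)
τ = (-0.1300, -0.0200, -0.1600)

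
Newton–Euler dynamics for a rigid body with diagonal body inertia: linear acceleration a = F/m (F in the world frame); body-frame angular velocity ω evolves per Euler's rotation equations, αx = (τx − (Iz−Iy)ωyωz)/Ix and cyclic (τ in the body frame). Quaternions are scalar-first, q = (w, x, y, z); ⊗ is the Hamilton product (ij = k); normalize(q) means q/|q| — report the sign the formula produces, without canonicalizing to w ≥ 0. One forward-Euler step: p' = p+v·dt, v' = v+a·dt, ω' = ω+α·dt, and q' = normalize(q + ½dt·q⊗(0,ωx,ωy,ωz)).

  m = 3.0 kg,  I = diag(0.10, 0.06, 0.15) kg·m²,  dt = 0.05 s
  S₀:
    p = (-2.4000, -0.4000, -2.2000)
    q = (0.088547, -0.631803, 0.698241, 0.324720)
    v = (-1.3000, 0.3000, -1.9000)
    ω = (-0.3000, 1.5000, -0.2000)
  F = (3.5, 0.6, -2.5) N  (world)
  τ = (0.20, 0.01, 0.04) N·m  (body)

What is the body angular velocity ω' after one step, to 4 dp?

ω' = (-0.1865, 1.5108, -0.1927)

ω×(Iω) gyroscopic = (-0.0270, -0.0030, 0.0180)
(τ − ω×Iω)/I = (2.2700, 0.2167, 0.1467)
ω + α·dt = (-0.1865, 1.5108, -0.1927)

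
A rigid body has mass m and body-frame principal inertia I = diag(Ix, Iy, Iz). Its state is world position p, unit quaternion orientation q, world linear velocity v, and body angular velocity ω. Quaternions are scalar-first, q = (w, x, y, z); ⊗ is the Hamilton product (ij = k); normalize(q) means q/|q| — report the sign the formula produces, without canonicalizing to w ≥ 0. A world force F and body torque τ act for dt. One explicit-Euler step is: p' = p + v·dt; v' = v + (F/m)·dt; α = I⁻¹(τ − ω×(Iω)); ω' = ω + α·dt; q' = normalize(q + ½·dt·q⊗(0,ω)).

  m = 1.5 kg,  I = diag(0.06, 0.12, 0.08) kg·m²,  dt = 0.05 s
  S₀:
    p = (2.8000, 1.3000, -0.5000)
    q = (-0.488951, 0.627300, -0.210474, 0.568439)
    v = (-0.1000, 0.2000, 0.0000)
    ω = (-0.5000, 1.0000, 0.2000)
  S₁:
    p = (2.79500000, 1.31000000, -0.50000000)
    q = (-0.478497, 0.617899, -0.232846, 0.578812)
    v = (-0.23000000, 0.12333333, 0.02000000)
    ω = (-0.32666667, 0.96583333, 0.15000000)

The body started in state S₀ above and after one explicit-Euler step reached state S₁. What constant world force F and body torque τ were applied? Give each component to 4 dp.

rate change Δω = (0.17333333, -0.03416667, -0.05000000)
applied torque τ = (0.2000, -0.0800, -0.1100)
v₁ − v₀ = (-0.13000000, -0.07666667, 0.02000000)
m·(v₁−v₀)/dt = (-3.9000, -2.3000, 0.6000)

F = (-3.9000, -2.3000, 0.6000)
τ = (0.2000, -0.0800, -0.1100)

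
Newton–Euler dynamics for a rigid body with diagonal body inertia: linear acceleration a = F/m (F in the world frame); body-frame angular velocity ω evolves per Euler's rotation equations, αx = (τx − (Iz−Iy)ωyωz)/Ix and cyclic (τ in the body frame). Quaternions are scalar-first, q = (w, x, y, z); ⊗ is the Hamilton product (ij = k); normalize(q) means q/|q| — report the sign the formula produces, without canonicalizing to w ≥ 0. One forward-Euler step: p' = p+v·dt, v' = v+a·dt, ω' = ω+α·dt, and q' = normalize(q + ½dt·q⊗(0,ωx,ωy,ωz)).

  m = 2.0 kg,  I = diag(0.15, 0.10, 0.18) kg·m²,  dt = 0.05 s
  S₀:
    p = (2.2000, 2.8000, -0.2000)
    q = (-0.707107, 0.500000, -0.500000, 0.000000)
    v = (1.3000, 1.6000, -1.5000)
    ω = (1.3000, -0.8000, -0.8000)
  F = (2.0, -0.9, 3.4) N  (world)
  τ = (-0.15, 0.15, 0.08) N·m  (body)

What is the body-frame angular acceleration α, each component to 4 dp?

α = (-1.3413, 1.1880, 0.1556)

gyro term ω×Iω = (0.0512, 0.0312, 0.0520)
(τ − ω×Iω)/I = (-1.3413, 1.1880, 0.1556)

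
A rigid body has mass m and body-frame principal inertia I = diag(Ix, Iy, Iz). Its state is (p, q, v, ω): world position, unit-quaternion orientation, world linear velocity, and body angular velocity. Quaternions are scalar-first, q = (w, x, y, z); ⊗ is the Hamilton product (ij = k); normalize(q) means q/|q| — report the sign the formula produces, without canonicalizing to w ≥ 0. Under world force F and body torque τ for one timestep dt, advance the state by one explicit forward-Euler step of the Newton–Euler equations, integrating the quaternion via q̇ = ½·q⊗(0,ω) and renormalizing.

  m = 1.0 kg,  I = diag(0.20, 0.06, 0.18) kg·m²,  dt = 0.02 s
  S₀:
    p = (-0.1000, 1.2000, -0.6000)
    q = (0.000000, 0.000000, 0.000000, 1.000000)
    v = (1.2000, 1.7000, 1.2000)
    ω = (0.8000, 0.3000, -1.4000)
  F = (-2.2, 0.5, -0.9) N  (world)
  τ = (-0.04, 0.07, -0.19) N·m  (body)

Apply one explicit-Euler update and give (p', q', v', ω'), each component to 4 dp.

p' = (-0.0760, 1.2340, -0.5760)
q' = (0.0140, -0.0030, 0.0080, 0.9999)
v' = (1.1560, 1.7100, 1.1820)
ω' = (0.8010, 0.3308, -1.4174)

gyro term ω×Iω = (-0.0504, -0.0224, -0.0336)
angular accel α = (0.0520, 1.5400, -0.8689)
ω + α·dt = (0.8010, 0.3308, -1.4174)
2q̇ = q⊗(0,ω) = (1.4000000, -0.3000000, 0.8000000, 0.0000000)
q + ½dt·q⊗(0,ω), renormalized = (0.0140, -0.0030, 0.0080, 0.9999)
new position p' = (-0.0760, 1.2340, -0.5760)
v' = v + a·dt = (1.1560, 1.7100, 1.1820)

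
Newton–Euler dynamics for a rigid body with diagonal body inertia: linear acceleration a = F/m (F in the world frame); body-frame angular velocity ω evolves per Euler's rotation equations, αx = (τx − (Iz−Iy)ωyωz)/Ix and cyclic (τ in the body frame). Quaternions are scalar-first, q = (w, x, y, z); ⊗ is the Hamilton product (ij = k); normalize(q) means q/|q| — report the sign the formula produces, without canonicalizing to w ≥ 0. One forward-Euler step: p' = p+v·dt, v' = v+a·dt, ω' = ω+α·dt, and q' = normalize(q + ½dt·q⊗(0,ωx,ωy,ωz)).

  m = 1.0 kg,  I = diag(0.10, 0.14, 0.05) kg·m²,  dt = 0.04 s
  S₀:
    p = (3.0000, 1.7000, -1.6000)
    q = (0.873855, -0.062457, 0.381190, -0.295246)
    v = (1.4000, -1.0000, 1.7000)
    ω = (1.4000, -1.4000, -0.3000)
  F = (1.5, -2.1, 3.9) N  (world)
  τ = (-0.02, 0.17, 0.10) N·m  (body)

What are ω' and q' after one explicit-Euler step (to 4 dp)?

ω' = (1.4071, -1.3454, -0.1573)
q' = (0.8838, -0.0485, 0.3478, -0.3092)

precession coupling ω×(Iω) = (-0.0378, -0.0210, -0.0784)
angular accel α = (0.1780, 1.3643, 3.5680)
ω' = ω + α·dt = (1.4071, -1.3454, -0.1573)
Hamilton product q⊗(0,ω) = (0.5325320, 0.6956956, -1.6554785, -0.7083827)
q + ½dt·q⊗(0,ω), renormalized = (0.8838, -0.0485, 0.3478, -0.3092)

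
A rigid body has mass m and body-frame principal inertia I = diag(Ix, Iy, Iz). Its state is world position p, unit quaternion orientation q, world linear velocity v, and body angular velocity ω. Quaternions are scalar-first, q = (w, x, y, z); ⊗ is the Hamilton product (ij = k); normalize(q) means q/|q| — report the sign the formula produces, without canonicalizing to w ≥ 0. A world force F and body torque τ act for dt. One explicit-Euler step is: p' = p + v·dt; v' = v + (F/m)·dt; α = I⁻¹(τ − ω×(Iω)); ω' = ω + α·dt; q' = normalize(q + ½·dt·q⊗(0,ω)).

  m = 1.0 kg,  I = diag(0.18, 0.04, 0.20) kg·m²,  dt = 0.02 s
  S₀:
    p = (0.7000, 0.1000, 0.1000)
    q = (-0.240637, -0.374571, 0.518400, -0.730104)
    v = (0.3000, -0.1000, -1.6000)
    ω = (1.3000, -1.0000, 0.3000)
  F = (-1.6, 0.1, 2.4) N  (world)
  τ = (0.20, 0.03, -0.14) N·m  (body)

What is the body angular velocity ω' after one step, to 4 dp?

precession coupling ω×(Iω) = (-0.0480, -0.0078, 0.1820)
angular accel α = (1.3778, 0.9450, -1.6100)
ω' = ω + α·dt = (1.3276, -0.9811, 0.2678)

ω' = (1.3276, -0.9811, 0.2678)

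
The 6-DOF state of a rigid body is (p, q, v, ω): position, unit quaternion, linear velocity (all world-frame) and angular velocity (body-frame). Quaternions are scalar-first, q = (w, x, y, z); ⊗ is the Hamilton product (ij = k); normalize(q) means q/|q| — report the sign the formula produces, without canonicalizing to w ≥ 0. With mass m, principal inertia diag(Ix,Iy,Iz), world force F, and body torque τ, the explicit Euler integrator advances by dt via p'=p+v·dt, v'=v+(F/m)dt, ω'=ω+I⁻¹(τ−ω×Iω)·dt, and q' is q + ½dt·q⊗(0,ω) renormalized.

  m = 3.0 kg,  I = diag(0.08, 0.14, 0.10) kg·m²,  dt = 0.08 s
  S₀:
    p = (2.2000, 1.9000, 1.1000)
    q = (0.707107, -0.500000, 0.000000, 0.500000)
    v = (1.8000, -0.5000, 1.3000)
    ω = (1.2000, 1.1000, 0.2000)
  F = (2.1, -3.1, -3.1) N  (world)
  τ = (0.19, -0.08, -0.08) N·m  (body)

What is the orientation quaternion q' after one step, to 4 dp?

Hamilton product q⊗(0,ω) = (0.5000000, 0.2985284, 1.4778177, -0.4085786)
q' = normalize(q + ½dt·q⊗(0,ω)) = (0.7255, -0.4870, 0.0590, 0.4826)

q' = (0.7255, -0.4870, 0.0590, 0.4826)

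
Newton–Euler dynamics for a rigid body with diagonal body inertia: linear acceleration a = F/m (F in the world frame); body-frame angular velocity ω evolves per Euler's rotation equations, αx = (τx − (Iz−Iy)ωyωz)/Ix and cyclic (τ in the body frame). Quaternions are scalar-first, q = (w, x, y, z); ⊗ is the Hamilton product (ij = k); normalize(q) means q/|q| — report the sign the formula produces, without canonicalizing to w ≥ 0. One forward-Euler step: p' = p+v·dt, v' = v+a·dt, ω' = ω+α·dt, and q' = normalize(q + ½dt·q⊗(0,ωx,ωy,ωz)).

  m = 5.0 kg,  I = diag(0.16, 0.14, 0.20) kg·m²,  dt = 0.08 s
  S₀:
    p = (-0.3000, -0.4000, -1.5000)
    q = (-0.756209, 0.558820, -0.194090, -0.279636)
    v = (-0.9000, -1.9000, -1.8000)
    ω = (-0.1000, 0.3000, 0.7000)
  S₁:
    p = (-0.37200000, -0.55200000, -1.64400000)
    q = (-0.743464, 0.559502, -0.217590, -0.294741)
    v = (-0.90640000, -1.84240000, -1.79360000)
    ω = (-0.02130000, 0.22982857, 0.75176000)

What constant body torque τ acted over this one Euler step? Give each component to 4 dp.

rate change Δω = (0.07870000, -0.07017143, 0.05176000)
applied torque τ = (0.1700, -0.1200, 0.1300)

τ = (0.1700, -0.1200, 0.1300)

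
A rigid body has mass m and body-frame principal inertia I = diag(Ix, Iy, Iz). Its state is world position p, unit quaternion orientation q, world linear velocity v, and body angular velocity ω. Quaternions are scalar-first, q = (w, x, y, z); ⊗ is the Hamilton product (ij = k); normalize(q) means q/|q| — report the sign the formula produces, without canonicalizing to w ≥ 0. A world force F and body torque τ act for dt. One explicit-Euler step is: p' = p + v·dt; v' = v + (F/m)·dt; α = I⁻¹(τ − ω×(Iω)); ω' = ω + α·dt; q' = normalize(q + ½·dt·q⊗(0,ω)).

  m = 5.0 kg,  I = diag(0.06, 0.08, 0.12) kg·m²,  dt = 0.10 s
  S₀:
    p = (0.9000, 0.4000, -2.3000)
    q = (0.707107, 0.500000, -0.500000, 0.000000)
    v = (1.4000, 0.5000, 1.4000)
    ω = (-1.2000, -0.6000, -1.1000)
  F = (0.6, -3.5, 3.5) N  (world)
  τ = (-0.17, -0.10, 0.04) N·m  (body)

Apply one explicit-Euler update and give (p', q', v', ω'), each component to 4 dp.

p + v·dt = (1.0400, 0.4500, -2.1600)
v + (F/m)dt = (1.4120, 0.4300, 1.4700)
ω×(Iω) gyroscopic = (0.0264, -0.0792, 0.0144)
(τ − ω×Iω)/I = (-3.2733, -0.2600, 0.2133)
new body rate ω' = (-1.5273, -0.6260, -1.0787)
q⊗(0,ω) = (0.3000000, -0.2985284, 0.1257358, -1.6778177)
q + ½dt·q⊗(0,ω), renormalized = (0.7194, 0.4833, -0.4919, -0.0836)

p' = (1.0400, 0.4500, -2.1600)
q' = (0.7194, 0.4833, -0.4919, -0.0836)
v' = (1.4120, 0.4300, 1.4700)
ω' = (-1.5273, -0.6260, -1.0787)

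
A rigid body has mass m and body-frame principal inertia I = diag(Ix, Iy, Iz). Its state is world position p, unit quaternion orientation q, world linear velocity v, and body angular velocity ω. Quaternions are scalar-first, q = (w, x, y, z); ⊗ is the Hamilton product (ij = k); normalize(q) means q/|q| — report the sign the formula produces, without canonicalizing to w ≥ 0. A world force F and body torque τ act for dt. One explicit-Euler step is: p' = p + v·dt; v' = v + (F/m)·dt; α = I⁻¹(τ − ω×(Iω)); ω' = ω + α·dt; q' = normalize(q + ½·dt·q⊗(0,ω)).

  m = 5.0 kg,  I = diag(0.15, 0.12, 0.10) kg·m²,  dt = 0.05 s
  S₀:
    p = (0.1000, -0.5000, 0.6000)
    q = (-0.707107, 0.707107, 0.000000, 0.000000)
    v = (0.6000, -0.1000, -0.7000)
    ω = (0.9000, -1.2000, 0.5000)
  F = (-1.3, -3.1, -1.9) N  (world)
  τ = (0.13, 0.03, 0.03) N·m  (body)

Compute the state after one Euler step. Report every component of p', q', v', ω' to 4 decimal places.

p' = (0.1300, -0.5050, 0.5650)
q' = (-0.7225, 0.6907, 0.0124, -0.0300)
v' = (0.5870, -0.1310, -0.7190)
ω' = (0.9393, -1.1969, 0.4988)

p + v·dt = (0.1300, -0.5050, 0.5650)
new velocity v' = (0.5870, -0.1310, -0.7190)
gyro term ω×Iω = (0.0120, 0.0225, 0.0324)
angular accel α = (0.7867, 0.0625, -0.0240)
new body rate ω' = (0.9393, -1.1969, 0.4988)
Hamilton product q⊗(0,ω) = (-0.6363963, -0.6363963, 0.4949749, -1.2020819)
updated quaternion q' = (-0.7225, 0.6907, 0.0124, -0.0300)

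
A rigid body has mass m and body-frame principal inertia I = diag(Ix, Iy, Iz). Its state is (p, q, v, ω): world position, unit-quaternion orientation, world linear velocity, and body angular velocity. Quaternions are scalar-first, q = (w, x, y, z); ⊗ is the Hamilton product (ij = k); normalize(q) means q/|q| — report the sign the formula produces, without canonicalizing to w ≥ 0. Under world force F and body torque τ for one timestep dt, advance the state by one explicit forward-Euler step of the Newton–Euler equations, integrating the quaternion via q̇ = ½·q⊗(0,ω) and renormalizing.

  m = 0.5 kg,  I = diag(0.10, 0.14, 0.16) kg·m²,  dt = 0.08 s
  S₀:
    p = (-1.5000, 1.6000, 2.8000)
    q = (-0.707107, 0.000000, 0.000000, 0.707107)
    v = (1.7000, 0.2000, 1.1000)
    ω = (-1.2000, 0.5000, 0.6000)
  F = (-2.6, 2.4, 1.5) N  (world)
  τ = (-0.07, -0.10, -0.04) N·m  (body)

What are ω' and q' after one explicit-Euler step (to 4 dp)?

(τ − ω×Iω)/I = (-0.7600, -1.0229, -0.1000)
new body rate ω' = (-1.2608, 0.4182, 0.5920)
q⊗(0,ω) = (-0.4242642, 0.4949749, -1.2020819, -0.4242642)
q' = normalize(q + ½dt·q⊗(0,ω)) = (-0.7229, 0.0198, -0.0480, 0.6890)

ω' = (-1.2608, 0.4182, 0.5920)
q' = (-0.7229, 0.0198, -0.0480, 0.6890)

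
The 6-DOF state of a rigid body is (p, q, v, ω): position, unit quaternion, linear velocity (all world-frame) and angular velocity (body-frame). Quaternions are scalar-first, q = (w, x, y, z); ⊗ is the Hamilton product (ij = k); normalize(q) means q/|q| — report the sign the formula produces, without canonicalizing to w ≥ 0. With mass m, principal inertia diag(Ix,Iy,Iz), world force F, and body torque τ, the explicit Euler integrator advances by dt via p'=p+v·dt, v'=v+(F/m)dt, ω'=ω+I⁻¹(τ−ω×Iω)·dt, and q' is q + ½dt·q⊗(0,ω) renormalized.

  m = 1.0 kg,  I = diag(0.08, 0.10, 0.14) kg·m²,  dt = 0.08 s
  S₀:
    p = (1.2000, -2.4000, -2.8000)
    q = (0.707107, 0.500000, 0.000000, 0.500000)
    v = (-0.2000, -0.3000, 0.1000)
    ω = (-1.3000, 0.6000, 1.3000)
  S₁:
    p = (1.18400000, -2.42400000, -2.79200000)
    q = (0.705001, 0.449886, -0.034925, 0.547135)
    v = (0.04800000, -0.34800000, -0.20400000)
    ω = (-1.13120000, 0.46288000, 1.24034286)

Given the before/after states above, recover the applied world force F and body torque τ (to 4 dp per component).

F = (3.1000, -0.6000, -3.8000)
τ = (0.2000, -0.0700, -0.1200)

v₁ − v₀ = (0.24800000, -0.04800000, -0.30400000)
F = m·Δv/dt = (3.1000, -0.6000, -3.8000)
rate change Δω = (0.16880000, -0.13712000, -0.05965714)
gyro term ω₀×Iω₀ = (0.0312, 0.1014, -0.0156)
I·α + gyro = (0.2000, -0.0700, -0.1200)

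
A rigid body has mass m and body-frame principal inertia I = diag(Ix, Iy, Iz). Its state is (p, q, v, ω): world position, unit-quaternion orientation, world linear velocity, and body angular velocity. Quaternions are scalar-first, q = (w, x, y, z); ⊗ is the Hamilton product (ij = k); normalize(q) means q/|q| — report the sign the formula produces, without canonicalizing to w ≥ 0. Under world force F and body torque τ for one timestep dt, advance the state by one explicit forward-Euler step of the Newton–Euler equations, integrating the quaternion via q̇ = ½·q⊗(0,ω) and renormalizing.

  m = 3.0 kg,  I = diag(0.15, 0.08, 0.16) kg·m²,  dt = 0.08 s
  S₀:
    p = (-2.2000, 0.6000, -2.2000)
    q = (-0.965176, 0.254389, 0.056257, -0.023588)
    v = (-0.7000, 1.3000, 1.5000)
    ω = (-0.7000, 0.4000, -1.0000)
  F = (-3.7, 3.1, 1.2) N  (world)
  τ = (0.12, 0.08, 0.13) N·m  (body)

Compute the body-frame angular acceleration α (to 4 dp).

α = (1.0133, 1.0875, 0.6900)

ω×(Iω) gyroscopic = (-0.0320, -0.0070, 0.0196)
(τ − ω×Iω)/I = (1.0133, 1.0875, 0.6900)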